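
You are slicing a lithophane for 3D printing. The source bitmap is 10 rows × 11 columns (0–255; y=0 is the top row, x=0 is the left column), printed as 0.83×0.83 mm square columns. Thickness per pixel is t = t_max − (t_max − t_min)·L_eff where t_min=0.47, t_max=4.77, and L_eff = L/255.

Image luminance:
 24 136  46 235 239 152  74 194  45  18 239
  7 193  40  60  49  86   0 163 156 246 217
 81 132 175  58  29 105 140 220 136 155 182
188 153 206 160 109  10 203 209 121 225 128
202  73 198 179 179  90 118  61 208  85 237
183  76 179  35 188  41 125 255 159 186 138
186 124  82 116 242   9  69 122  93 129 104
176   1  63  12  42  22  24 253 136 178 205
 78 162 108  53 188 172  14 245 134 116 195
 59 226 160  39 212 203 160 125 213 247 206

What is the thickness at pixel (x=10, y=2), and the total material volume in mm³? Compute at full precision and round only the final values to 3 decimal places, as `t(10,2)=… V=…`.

t(10,2)=1.701 V=191.373

span = t_max - t_min = 4.77 - 0.47 = 4.300
L(10,2) = 182, L_eff = 182/255 = 0.713725
t(10,2) = 4.77 - 4.300·0.713725 = 1.701
Σt over all 10·11 pixels = 708379/2550 ≈ 277.7956863
V = pitch²·Σt = 0.83²·708379/2550 = 191.373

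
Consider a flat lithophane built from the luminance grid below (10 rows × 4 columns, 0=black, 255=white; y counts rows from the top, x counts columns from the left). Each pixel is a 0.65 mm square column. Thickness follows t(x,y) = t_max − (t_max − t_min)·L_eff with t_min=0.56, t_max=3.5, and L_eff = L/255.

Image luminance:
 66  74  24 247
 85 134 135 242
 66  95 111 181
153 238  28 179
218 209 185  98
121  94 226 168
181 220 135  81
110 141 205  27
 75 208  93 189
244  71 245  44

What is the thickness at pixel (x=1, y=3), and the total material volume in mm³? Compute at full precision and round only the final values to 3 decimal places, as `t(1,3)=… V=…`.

t(1,3)=0.756 V=31.647

span = t_max - t_min = 3.5 - 0.56 = 2.940
L(1,3) = 238, L_eff = 238/255 = 0.933333
t(1,3) = 3.5 - 2.940·0.933333 = 0.756
Σt over all 10·4 pixels = 159173/2125 ≈ 74.9049412
V = pitch²·Σt = 0.65²·159173/2125 = 31.647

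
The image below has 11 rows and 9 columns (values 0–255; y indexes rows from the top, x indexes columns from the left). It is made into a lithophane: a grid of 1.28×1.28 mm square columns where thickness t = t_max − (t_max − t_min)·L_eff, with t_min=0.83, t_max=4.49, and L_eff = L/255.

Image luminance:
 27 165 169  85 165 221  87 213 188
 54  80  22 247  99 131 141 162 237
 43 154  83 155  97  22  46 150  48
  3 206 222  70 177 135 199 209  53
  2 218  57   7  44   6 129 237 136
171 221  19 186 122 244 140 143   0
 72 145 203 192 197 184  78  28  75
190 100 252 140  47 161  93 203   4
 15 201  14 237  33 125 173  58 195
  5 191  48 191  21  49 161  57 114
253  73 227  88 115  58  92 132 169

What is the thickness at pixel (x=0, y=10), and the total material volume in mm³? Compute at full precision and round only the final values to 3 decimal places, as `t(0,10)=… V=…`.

t(0,10)=0.859 V=443.602

span = t_max - t_min = 4.49 - 0.83 = 3.660
L(0,10) = 253, L_eff = 253/255 = 0.992157
t(0,10) = 4.49 - 3.660·0.992157 = 0.859
Σt over all 11·9 pixels = 2301403/8500 ≈ 270.7532941
V = pitch²·Σt = 1.28²·2301403/8500 = 443.602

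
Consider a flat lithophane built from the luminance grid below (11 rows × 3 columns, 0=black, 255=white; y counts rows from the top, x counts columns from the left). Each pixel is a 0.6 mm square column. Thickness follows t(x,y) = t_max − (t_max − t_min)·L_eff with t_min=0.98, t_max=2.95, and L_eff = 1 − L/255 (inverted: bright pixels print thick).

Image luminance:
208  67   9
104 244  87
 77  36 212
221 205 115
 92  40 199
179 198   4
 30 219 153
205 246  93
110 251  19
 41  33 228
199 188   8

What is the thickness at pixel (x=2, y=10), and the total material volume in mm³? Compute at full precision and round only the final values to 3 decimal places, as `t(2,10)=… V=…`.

t(2,10)=1.042 V=23.657

span = t_max - t_min = 2.95 - 0.98 = 1.970
L(2,10) = 8, L_eff = 1 - 8/255 = 0.968627 (inverted)
t(2,10) = 2.95 - 1.970·0.968627 = 1.042
Σt over all 11·3 pixels = 55857/850 ≈ 65.7141176
V = pitch²·Σt = 0.6²·55857/850 = 23.657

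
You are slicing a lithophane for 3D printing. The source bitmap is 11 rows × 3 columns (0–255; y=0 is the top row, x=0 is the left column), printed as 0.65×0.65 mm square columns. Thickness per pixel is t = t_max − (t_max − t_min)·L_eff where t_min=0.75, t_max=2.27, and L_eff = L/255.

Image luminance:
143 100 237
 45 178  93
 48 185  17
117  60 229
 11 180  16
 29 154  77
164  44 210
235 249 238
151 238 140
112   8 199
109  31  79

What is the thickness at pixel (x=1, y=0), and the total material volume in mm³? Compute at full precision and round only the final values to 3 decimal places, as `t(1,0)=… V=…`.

t(1,0)=1.674 V=21.258

span = t_max - t_min = 2.27 - 0.75 = 1.520
L(1,0) = 100, L_eff = 100/255 = 0.392157
t(1,0) = 2.27 - 1.520·0.392157 = 1.674
Σt over all 11·3 pixels = 1283053/25500 ≈ 50.3158039
V = pitch²·Σt = 0.65²·1283053/25500 = 21.258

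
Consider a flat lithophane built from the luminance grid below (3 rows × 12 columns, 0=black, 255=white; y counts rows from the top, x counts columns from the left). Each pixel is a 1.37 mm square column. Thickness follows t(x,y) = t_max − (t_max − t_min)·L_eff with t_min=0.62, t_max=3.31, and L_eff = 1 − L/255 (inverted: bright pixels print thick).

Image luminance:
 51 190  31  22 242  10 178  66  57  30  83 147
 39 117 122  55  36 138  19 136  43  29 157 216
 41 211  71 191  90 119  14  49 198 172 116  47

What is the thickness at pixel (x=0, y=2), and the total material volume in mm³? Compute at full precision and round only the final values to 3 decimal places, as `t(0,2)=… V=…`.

span = t_max - t_min = 3.31 - 0.62 = 2.690
L(0,2) = 41, L_eff = 1 - 41/255 = 0.839216 (inverted)
t(0,2) = 3.31 - 2.690·0.839216 = 1.053
Σt over all 3·12 pixels = 1519537/25500 ≈ 59.5896863
V = pitch²·Σt = 1.37²·1519537/25500 = 111.844

t(0,2)=1.053 V=111.844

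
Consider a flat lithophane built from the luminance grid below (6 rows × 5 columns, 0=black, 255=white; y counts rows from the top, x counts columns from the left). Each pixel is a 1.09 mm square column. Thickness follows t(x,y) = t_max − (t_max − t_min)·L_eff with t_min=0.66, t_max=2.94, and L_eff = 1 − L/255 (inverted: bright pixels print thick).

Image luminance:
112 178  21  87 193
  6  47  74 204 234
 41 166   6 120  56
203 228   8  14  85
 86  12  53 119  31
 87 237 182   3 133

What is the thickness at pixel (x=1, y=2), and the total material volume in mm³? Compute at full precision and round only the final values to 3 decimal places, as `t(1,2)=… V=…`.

span = t_max - t_min = 2.94 - 0.66 = 2.280
L(1,2) = 166, L_eff = 1 - 166/255 = 0.349020 (inverted)
t(1,2) = 2.94 - 2.280·0.349020 = 2.144
Σt over all 6·5 pixels = 46.856
V = pitch²·Σt = 1.09²·46.856 = 55.670

t(1,2)=2.144 V=55.670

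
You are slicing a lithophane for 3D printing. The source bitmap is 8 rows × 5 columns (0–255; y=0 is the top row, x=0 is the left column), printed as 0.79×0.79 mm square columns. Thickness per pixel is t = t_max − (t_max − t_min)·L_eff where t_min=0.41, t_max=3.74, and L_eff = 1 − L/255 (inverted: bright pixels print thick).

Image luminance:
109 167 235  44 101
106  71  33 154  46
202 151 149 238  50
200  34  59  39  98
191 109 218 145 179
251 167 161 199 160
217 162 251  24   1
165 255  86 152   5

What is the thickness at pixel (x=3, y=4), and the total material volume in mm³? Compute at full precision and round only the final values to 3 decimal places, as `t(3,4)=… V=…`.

t(3,4)=2.304 V=54.115

span = t_max - t_min = 3.74 - 0.41 = 3.330
L(3,4) = 145, L_eff = 1 - 145/255 = 0.431373 (inverted)
t(3,4) = 3.74 - 3.330·0.431373 = 2.304
Σt over all 8·5 pixels = 184256/2125 ≈ 86.7087059
V = pitch²·Σt = 0.79²·184256/2125 = 54.115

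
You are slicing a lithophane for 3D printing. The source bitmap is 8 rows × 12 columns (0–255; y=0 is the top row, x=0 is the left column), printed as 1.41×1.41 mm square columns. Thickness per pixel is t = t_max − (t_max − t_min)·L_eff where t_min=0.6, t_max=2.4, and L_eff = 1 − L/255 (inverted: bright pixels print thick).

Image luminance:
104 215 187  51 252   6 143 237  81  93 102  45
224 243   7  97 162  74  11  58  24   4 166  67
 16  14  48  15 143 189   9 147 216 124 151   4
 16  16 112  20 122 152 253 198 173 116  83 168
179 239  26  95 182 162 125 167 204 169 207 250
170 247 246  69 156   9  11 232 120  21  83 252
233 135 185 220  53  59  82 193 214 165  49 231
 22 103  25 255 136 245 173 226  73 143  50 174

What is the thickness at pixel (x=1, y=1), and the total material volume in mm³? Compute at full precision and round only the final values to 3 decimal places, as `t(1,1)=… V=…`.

span = t_max - t_min = 2.4 - 0.6 = 1.800
L(1,1) = 243, L_eff = 1 - 243/255 = 0.047059 (inverted)
t(1,1) = 2.4 - 1.800·0.047059 = 2.315
Σt over all 8·12 pixels = 143.88
V = pitch²·Σt = 1.41²·143.88 = 286.048

t(1,1)=2.315 V=286.048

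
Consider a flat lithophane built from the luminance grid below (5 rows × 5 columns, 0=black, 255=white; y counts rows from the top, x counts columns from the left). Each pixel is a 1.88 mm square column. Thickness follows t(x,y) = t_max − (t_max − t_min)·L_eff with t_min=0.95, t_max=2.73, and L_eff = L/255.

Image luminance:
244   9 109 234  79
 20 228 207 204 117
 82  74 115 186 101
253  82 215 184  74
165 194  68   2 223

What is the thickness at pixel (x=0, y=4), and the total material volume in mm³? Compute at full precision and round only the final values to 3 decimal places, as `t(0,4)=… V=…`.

t(0,4)=1.578 V=155.637

span = t_max - t_min = 2.73 - 0.95 = 1.780
L(0,4) = 165, L_eff = 165/255 = 0.647059
t(0,4) = 2.73 - 1.780·0.647059 = 1.578
Σt over all 5·5 pixels = 1122893/25500 ≈ 44.0350196
V = pitch²·Σt = 1.88²·1122893/25500 = 155.637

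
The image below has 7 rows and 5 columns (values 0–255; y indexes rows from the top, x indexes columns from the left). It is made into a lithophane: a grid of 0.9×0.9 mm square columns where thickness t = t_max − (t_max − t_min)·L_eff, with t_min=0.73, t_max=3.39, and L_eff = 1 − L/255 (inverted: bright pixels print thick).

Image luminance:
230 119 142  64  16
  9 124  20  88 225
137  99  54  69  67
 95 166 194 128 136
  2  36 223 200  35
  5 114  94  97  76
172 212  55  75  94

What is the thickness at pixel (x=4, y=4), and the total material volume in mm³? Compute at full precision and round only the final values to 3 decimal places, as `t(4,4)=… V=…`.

span = t_max - t_min = 3.39 - 0.73 = 2.660
L(4,4) = 35, L_eff = 1 - 35/255 = 0.862745 (inverted)
t(4,4) = 3.39 - 2.660·0.862745 = 1.095
Σt over all 7·5 pixels = 63.854
V = pitch²·Σt = 0.9²·63.854 = 51.722

t(4,4)=1.095 V=51.722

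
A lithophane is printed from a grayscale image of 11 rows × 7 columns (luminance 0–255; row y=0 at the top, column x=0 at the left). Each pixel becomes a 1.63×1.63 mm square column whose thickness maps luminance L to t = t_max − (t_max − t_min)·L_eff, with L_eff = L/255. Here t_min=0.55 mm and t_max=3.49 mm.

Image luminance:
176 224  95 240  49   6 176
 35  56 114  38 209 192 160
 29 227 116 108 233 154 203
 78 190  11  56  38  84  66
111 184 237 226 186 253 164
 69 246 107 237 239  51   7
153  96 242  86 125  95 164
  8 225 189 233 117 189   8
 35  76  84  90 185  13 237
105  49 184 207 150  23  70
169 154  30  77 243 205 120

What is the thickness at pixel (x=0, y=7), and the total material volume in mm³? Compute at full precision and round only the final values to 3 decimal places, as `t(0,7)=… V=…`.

span = t_max - t_min = 3.49 - 0.55 = 2.940
L(0,7) = 8, L_eff = 8/255 = 0.031373
t(0,7) = 3.49 - 2.940·0.031373 = 3.398
Σt over all 11·7 pixels = 1292837/8500 ≈ 152.0984706
V = pitch²·Σt = 1.63²·1292837/8500 = 404.110

t(0,7)=3.398 V=404.110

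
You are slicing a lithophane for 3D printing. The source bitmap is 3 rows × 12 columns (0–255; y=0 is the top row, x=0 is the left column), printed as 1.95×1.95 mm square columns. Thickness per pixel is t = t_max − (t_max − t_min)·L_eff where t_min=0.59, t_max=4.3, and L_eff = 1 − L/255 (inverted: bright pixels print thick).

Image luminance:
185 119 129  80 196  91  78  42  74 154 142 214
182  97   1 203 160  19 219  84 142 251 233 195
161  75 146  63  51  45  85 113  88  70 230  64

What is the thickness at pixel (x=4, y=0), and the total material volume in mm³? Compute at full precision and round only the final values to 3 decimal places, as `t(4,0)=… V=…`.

span = t_max - t_min = 4.3 - 0.59 = 3.710
L(4,0) = 196, L_eff = 1 - 196/255 = 0.231373 (inverted)
t(4,0) = 4.3 - 3.710·0.231373 = 3.442
Σt over all 3·12 pixels = 2204071/25500 ≈ 86.4341569
V = pitch²·Σt = 1.95²·2204071/25500 = 328.666

t(4,0)=3.442 V=328.666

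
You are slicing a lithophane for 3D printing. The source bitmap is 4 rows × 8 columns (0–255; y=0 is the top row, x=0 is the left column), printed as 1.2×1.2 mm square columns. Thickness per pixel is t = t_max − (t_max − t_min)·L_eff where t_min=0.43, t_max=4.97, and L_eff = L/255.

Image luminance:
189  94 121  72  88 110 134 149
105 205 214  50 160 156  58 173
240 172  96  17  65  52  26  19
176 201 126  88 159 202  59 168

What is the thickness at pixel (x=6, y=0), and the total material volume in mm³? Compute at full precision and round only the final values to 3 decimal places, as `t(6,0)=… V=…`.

t(6,0)=2.584 V=127.903

span = t_max - t_min = 4.97 - 0.43 = 4.540
L(6,0) = 134, L_eff = 134/255 = 0.525490
t(6,0) = 4.97 - 4.540·0.525490 = 2.584
Σt over all 4·8 pixels = 33308/375 ≈ 88.8213333
V = pitch²·Σt = 1.2²·33308/375 = 127.903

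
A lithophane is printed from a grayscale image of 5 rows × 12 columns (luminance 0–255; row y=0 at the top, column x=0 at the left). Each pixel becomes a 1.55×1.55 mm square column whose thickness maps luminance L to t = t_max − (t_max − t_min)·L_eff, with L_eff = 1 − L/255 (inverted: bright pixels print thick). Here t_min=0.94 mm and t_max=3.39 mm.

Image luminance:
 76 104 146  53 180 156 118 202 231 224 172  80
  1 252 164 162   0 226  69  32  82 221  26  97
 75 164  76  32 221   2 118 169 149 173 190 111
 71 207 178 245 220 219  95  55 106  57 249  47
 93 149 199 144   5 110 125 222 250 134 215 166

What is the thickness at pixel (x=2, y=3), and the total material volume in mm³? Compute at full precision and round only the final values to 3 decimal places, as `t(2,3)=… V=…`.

span = t_max - t_min = 3.39 - 0.94 = 2.450
L(2,3) = 178, L_eff = 1 - 178/255 = 0.301961 (inverted)
t(2,3) = 3.39 - 2.450·0.301961 = 2.650
Σt over all 5·12 pixels = 9137/68 ≈ 134.3676471
V = pitch²·Σt = 1.55²·9137/68 = 322.818

t(2,3)=2.650 V=322.818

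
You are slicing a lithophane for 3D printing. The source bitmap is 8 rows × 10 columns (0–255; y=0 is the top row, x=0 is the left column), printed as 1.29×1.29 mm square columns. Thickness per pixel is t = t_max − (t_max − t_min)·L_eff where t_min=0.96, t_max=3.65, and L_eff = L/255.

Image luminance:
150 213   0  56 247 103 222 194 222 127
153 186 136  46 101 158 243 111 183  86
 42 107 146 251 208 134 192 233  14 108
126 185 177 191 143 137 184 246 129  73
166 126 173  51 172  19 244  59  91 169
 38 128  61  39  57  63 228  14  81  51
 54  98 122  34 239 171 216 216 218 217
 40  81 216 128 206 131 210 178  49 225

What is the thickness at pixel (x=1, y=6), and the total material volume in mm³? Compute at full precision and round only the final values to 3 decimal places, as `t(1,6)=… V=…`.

span = t_max - t_min = 3.65 - 0.96 = 2.690
L(1,6) = 98, L_eff = 98/255 = 0.384314
t(1,6) = 3.65 - 2.690·0.384314 = 2.616
Σt over all 8·10 pixels = 2237851/12750 ≈ 175.5177255
V = pitch²·Σt = 1.29²·2237851/12750 = 292.079

t(1,6)=2.616 V=292.079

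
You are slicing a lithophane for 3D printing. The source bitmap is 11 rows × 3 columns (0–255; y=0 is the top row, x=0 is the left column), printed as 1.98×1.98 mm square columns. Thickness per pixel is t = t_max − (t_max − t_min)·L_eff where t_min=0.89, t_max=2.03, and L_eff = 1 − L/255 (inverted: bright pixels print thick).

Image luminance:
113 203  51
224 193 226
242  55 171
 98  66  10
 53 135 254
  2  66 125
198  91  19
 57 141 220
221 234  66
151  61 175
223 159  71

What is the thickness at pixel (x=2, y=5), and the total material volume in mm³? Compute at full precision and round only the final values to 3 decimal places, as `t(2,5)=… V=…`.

t(2,5)=1.449 V=191.803

span = t_max - t_min = 2.03 - 0.89 = 1.140
L(2,5) = 125, L_eff = 1 - 125/255 = 0.509804 (inverted)
t(2,5) = 2.03 - 1.140·0.509804 = 1.449
Σt over all 11·3 pixels = 415857/8500 ≈ 48.9243529
V = pitch²·Σt = 1.98²·415857/8500 = 191.803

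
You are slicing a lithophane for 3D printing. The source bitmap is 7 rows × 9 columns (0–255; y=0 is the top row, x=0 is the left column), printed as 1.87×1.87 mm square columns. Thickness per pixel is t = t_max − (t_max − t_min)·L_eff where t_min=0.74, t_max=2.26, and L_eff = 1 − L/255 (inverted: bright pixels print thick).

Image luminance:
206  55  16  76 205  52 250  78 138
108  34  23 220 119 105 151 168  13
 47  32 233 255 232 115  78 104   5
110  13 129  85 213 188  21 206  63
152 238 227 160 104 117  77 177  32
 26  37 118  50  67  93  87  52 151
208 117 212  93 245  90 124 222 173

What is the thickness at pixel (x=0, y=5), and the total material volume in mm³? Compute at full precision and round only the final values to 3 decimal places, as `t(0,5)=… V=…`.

t(0,5)=0.895 V=321.338

span = t_max - t_min = 2.26 - 0.74 = 1.520
L(0,5) = 26, L_eff = 1 - 26/255 = 0.898039 (inverted)
t(0,5) = 2.26 - 1.520·0.898039 = 0.895
Σt over all 7·9 pixels = 9373/102 ≈ 91.8921569
V = pitch²·Σt = 1.87²·9373/102 = 321.338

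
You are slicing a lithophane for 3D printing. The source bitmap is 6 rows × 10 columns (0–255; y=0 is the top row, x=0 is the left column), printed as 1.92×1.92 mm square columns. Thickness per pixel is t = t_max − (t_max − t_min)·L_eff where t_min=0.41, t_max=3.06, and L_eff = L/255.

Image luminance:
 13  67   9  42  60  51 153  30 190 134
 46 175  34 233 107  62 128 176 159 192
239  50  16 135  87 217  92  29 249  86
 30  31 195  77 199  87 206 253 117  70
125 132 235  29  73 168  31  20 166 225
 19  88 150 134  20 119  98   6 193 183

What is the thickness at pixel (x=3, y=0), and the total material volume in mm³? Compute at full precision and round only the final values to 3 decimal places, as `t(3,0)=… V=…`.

t(3,0)=2.624 V=418.616

span = t_max - t_min = 3.06 - 0.41 = 2.650
L(3,0) = 42, L_eff = 42/255 = 0.164706
t(3,0) = 3.06 - 2.650·0.164706 = 2.624
Σt over all 6·10 pixels = 28957/255 ≈ 113.5568627
V = pitch²·Σt = 1.92²·28957/255 = 418.616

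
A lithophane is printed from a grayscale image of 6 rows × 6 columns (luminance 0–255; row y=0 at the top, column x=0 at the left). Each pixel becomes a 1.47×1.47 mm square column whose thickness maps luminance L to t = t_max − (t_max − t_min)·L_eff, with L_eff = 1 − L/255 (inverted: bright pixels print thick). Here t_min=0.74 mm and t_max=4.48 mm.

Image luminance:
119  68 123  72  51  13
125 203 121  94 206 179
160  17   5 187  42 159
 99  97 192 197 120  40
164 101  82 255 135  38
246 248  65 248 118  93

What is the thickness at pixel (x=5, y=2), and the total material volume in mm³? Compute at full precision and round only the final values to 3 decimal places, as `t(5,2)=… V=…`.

t(5,2)=3.072 V=199.615

span = t_max - t_min = 4.48 - 0.74 = 3.740
L(5,2) = 159, L_eff = 1 - 159/255 = 0.376471 (inverted)
t(5,2) = 4.48 - 3.740·0.376471 = 3.072
Σt over all 6·6 pixels = 92.376
V = pitch²·Σt = 1.47²·92.376 = 199.615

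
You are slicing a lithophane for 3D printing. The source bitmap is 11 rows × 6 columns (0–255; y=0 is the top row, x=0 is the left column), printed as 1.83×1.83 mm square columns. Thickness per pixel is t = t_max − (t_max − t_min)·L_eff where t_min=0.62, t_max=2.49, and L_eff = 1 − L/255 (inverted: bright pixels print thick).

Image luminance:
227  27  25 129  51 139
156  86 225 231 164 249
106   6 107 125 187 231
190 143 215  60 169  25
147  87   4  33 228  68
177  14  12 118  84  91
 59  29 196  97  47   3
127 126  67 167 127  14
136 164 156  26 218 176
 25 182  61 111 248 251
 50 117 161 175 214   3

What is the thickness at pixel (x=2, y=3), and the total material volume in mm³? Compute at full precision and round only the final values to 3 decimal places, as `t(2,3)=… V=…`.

span = t_max - t_min = 2.49 - 0.62 = 1.870
L(2,3) = 215, L_eff = 1 - 215/255 = 0.156863 (inverted)
t(2,3) = 2.49 - 1.870·0.156863 = 2.197
Σt over all 11·6 pixels = 98.626
V = pitch²·Σt = 1.83²·98.626 = 330.289

t(2,3)=2.197 V=330.289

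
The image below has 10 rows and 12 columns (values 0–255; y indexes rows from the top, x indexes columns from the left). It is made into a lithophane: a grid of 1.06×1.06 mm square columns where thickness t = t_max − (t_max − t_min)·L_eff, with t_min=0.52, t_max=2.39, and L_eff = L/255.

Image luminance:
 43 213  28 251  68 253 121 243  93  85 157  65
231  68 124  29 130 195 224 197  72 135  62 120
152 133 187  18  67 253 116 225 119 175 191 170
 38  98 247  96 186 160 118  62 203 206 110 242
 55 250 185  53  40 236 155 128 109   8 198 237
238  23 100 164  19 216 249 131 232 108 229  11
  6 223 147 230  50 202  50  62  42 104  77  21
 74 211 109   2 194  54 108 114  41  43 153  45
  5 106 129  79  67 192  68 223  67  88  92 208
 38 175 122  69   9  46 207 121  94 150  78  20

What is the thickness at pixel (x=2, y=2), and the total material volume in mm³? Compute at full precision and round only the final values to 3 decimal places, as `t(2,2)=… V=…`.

span = t_max - t_min = 2.39 - 0.52 = 1.870
L(2,2) = 187, L_eff = 187/255 = 0.733333
t(2,2) = 2.39 - 1.870·0.733333 = 1.019
Σt over all 10·12 pixels = 66388/375 ≈ 177.0346667
V = pitch²·Σt = 1.06²·66388/375 = 198.916

t(2,2)=1.019 V=198.916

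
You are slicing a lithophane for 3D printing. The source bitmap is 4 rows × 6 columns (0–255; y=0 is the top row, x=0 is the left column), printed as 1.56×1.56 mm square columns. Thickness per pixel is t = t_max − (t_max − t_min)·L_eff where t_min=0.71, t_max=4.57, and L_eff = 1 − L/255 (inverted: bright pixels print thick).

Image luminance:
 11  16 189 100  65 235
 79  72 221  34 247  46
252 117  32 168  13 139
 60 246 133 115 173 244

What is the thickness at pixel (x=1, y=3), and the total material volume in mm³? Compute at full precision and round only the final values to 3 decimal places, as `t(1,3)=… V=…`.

t(1,3)=4.434 V=152.240

span = t_max - t_min = 4.57 - 0.71 = 3.860
L(1,3) = 246, L_eff = 1 - 246/255 = 0.035294 (inverted)
t(1,3) = 4.57 - 3.860·0.035294 = 4.434
Σt over all 4·6 pixels = 797611/12750 ≈ 62.5577255
V = pitch²·Σt = 1.56²·797611/12750 = 152.240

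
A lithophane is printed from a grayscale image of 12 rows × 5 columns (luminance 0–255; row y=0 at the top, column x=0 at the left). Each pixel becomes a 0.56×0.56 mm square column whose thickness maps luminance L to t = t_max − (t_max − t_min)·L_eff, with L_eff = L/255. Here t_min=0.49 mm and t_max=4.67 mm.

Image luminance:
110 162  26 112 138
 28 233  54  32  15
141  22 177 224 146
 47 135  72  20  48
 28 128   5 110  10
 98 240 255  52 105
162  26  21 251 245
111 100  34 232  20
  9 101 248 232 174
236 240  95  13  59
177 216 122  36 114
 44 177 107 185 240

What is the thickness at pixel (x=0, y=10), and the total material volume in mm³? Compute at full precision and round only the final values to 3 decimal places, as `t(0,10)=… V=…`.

t(0,10)=1.769 V=51.887

span = t_max - t_min = 4.67 - 0.49 = 4.180
L(0,10) = 177, L_eff = 177/255 = 0.694118
t(0,10) = 4.67 - 4.180·0.694118 = 1.769
Σt over all 12·5 pixels = 42191/255 ≈ 165.4549020
V = pitch²·Σt = 0.56²·42191/255 = 51.887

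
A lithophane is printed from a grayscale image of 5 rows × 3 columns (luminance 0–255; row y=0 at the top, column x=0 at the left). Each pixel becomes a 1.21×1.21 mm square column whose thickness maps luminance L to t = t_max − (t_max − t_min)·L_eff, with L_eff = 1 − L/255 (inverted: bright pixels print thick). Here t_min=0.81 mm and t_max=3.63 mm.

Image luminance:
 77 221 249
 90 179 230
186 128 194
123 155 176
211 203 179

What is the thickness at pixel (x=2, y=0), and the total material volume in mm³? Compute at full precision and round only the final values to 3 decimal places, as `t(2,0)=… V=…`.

span = t_max - t_min = 3.63 - 0.81 = 2.820
L(2,0) = 249, L_eff = 1 - 249/255 = 0.023529 (inverted)
t(2,0) = 3.63 - 2.820·0.023529 = 3.564
Σt over all 5·3 pixels = 40.914
V = pitch²·Σt = 1.21²·40.914 = 59.902

t(2,0)=3.564 V=59.902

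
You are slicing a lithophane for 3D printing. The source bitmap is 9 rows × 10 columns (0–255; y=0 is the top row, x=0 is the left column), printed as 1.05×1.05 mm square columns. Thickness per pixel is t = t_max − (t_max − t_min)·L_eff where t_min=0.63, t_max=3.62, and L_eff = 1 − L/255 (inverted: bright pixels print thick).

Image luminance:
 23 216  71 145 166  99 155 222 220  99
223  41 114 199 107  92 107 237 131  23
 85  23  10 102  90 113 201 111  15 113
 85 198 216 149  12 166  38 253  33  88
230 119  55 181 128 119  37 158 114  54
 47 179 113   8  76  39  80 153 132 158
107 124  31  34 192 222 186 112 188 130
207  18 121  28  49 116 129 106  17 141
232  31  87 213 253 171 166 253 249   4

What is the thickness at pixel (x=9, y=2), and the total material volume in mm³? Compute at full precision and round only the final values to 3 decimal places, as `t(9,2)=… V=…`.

span = t_max - t_min = 3.62 - 0.63 = 2.990
L(9,2) = 113, L_eff = 1 - 113/255 = 0.556863 (inverted)
t(9,2) = 3.62 - 2.990·0.556863 = 1.955
Σt over all 9·10 pixels = 2350681/12750 ≈ 184.3671373
V = pitch²·Σt = 1.05²·2350681/12750 = 203.265

t(9,2)=1.955 V=203.265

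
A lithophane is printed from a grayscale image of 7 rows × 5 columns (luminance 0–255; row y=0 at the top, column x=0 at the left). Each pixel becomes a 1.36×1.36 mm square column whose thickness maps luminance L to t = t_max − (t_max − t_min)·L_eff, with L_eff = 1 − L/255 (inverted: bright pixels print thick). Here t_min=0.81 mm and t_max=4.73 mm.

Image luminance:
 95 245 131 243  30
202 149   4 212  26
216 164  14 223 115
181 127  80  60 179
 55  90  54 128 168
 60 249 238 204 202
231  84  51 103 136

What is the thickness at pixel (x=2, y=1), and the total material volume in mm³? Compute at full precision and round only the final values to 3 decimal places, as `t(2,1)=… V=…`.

span = t_max - t_min = 4.73 - 0.81 = 3.920
L(2,1) = 4, L_eff = 1 - 4/255 = 0.984314 (inverted)
t(2,1) = 4.73 - 3.920·0.984314 = 0.871
Σt over all 7·5 pixels = 861511/8500 ≈ 101.3542353
V = pitch²·Σt = 1.36²·861511/8500 = 187.465

t(2,1)=0.871 V=187.465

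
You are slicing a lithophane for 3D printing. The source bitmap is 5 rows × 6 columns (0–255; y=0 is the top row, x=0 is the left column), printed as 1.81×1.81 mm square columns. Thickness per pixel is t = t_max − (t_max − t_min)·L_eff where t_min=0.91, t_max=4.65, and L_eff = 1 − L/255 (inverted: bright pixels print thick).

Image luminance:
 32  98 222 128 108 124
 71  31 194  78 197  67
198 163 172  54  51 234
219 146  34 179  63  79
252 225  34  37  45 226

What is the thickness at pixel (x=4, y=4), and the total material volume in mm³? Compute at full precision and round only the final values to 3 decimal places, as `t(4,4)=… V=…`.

span = t_max - t_min = 4.65 - 0.91 = 3.740
L(4,4) = 45, L_eff = 1 - 45/255 = 0.823529 (inverted)
t(4,4) = 4.65 - 3.740·0.823529 = 1.570
Σt over all 5·6 pixels = 30923/375 ≈ 82.4613333
V = pitch²·Σt = 1.81²·30923/375 = 270.152

t(4,4)=1.570 V=270.152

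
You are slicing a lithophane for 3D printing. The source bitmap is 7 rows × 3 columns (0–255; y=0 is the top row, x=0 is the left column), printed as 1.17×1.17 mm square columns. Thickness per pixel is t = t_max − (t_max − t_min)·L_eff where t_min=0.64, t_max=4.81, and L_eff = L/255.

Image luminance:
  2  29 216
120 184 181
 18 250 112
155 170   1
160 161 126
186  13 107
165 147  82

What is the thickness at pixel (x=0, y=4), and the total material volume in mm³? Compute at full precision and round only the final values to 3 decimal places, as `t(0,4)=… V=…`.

span = t_max - t_min = 4.81 - 0.64 = 4.170
L(0,4) = 160, L_eff = 160/255 = 0.627451
t(0,4) = 4.81 - 4.170·0.627451 = 2.194
Σt over all 7·3 pixels = 49927/850 ≈ 58.7376471
V = pitch²·Σt = 1.17²·49927/850 = 80.406

t(0,4)=2.194 V=80.406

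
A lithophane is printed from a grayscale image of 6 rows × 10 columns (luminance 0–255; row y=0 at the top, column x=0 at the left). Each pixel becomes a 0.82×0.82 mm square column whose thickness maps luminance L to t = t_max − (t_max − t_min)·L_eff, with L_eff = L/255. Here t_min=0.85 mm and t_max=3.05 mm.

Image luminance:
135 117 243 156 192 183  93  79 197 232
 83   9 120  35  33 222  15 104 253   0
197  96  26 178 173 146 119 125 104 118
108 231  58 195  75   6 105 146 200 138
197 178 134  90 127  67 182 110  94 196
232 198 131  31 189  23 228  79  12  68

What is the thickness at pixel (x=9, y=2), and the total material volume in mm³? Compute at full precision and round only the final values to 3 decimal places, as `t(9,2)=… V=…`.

t(9,2)=2.032 V=78.897

span = t_max - t_min = 3.05 - 0.85 = 2.200
L(9,2) = 118, L_eff = 118/255 = 0.462745
t(9,2) = 3.05 - 2.200·0.462745 = 2.032
Σt over all 6·10 pixels = 49868/425 ≈ 117.3364706
V = pitch²·Σt = 0.82²·49868/425 = 78.897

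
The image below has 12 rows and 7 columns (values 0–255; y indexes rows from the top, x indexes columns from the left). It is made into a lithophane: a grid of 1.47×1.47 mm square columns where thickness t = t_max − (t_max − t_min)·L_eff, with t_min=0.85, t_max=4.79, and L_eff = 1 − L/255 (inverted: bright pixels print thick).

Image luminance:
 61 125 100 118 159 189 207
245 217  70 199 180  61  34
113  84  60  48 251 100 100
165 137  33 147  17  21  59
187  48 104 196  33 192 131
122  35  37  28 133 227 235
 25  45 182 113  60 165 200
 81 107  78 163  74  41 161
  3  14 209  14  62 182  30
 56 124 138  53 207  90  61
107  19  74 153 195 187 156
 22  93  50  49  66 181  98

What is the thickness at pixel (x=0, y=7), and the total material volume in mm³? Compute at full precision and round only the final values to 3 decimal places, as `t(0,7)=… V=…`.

t(0,7)=2.102 V=461.325

span = t_max - t_min = 4.79 - 0.85 = 3.940
L(0,7) = 81, L_eff = 1 - 81/255 = 0.682353 (inverted)
t(0,7) = 4.79 - 3.940·0.682353 = 2.102
Σt over all 12·7 pixels = 1360981/6375 ≈ 213.4872157
V = pitch²·Σt = 1.47²·1360981/6375 = 461.325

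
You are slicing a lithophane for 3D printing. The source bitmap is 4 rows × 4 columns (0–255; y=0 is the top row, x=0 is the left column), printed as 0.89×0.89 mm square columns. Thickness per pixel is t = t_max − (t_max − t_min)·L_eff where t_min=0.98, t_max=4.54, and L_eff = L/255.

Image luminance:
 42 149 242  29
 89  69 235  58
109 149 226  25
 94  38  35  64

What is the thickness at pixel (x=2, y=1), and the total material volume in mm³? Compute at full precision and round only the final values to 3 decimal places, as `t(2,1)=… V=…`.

span = t_max - t_min = 4.54 - 0.98 = 3.560
L(2,1) = 235, L_eff = 235/255 = 0.921569
t(2,1) = 4.54 - 3.560·0.921569 = 1.259
Σt over all 4·4 pixels = 105321/2125 ≈ 49.5628235
V = pitch²·Σt = 0.89²·105321/2125 = 39.259

t(2,1)=1.259 V=39.259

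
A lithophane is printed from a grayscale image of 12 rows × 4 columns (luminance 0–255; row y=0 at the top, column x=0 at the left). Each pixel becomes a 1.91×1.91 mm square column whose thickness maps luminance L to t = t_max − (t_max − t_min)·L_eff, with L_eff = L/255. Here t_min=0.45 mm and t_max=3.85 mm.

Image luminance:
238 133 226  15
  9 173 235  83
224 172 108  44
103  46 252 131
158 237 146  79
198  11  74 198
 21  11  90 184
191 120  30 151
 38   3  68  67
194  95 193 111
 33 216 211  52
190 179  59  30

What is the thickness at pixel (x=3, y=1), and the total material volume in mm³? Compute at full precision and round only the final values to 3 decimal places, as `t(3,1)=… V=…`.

t(3,1)=2.743 V=390.590

span = t_max - t_min = 3.85 - 0.45 = 3.400
L(3,1) = 83, L_eff = 83/255 = 0.325490
t(3,1) = 3.85 - 3.400·0.325490 = 2.743
Σt over all 12·4 pixels = 1606/15 ≈ 107.0666667
V = pitch²·Σt = 1.91²·1606/15 = 390.590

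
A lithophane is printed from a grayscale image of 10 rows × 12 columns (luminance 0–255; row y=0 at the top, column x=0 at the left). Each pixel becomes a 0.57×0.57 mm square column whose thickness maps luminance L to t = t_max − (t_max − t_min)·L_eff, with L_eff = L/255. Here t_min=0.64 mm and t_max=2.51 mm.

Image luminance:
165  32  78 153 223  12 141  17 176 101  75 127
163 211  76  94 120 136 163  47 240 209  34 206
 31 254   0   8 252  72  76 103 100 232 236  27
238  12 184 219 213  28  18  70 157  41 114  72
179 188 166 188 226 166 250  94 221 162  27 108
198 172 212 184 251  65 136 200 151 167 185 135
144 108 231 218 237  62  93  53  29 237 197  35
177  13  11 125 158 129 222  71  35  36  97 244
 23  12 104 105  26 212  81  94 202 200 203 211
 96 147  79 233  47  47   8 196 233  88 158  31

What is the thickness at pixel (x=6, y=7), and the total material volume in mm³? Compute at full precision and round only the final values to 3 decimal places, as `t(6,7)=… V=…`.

t(6,7)=0.882 V=60.727

span = t_max - t_min = 2.51 - 0.64 = 1.870
L(6,7) = 222, L_eff = 222/255 = 0.870588
t(6,7) = 2.51 - 1.870·0.870588 = 0.882
Σt over all 10·12 pixels = 186.91
V = pitch²·Σt = 0.57²·186.91 = 60.727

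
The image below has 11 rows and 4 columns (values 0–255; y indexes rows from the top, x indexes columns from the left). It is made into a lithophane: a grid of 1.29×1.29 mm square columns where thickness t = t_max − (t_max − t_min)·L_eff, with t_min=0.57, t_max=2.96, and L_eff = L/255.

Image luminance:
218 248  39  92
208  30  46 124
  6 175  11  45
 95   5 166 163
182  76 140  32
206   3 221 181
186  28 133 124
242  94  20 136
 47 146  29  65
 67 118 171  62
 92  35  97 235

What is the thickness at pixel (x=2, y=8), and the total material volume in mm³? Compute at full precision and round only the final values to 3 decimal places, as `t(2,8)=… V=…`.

span = t_max - t_min = 2.96 - 0.57 = 2.390
L(2,8) = 29, L_eff = 29/255 = 0.113725
t(2,8) = 2.96 - 2.390·0.113725 = 2.688
Σt over all 11·4 pixels = 721533/8500 ≈ 84.8862353
V = pitch²·Σt = 1.29²·721533/8500 = 141.259

t(2,8)=2.688 V=141.259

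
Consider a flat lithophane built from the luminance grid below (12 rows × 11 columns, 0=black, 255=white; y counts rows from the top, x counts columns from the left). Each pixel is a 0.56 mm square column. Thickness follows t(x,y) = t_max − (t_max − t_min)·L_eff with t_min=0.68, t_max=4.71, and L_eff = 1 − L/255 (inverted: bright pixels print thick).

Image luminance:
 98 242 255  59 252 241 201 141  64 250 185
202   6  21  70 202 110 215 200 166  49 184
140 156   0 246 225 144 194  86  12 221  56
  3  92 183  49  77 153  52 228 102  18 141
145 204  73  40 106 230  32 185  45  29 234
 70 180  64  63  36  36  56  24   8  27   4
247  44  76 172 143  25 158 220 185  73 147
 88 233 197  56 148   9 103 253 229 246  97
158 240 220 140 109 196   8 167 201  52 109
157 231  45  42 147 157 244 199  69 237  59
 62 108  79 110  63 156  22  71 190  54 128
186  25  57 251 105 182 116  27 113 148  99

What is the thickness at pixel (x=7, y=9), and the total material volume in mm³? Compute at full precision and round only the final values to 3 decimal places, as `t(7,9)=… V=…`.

span = t_max - t_min = 4.71 - 0.68 = 4.030
L(7,9) = 199, L_eff = 1 - 199/255 = 0.219608 (inverted)
t(7,9) = 4.71 - 4.030·0.219608 = 3.825
Σt over all 12·11 pixels = 896659/2550 ≈ 351.6309804
V = pitch²·Σt = 0.56²·896659/2550 = 110.271

t(7,9)=3.825 V=110.271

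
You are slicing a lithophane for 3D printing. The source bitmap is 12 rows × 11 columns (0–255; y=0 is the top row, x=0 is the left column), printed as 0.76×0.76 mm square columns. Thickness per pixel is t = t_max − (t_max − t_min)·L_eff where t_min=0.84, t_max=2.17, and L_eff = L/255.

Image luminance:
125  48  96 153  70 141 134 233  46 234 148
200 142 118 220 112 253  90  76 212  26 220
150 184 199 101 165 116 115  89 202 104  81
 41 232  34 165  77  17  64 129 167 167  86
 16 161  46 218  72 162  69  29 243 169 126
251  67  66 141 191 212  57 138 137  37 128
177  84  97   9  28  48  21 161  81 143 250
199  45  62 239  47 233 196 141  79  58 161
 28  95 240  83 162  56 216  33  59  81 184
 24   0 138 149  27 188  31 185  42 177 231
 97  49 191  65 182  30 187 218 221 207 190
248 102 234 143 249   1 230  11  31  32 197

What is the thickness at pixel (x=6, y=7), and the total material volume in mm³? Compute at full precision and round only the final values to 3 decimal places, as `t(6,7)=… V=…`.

t(6,7)=1.148 V=115.376

span = t_max - t_min = 2.17 - 0.84 = 1.330
L(6,7) = 196, L_eff = 196/255 = 0.768627
t(6,7) = 2.17 - 1.330·0.768627 = 1.148
Σt over all 12·11 pixels = 5093627/25500 ≈ 199.7500784
V = pitch²·Σt = 0.76²·5093627/25500 = 115.376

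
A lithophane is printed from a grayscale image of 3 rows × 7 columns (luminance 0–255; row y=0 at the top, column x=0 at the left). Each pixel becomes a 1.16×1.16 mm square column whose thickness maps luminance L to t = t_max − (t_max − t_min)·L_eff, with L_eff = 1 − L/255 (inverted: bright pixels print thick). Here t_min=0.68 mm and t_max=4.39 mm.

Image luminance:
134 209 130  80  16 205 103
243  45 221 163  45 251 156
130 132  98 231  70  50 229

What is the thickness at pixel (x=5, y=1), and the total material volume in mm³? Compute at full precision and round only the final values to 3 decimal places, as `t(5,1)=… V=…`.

span = t_max - t_min = 4.39 - 0.68 = 3.710
L(5,1) = 251, L_eff = 1 - 251/255 = 0.015686 (inverted)
t(5,1) = 4.39 - 3.710·0.015686 = 4.332
Σt over all 3·7 pixels = 85603/1500 ≈ 57.0686667
V = pitch²·Σt = 1.16²·85603/1500 = 76.792

t(5,1)=4.332 V=76.792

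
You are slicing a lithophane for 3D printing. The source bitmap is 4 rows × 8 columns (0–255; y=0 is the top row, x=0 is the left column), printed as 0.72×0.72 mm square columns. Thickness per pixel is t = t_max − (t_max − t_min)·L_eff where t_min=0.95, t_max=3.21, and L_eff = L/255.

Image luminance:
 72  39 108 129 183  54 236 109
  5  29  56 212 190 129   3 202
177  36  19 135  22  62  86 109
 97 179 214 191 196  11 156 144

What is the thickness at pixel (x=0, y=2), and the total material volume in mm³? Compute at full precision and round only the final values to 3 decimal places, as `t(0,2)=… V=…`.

t(0,2)=1.641 V=36.756

span = t_max - t_min = 3.21 - 0.95 = 2.260
L(0,2) = 177, L_eff = 177/255 = 0.694118
t(0,2) = 3.21 - 2.260·0.694118 = 1.641
Σt over all 4·8 pixels = 90401/1275 ≈ 70.9027451
V = pitch²·Σt = 0.72²·90401/1275 = 36.756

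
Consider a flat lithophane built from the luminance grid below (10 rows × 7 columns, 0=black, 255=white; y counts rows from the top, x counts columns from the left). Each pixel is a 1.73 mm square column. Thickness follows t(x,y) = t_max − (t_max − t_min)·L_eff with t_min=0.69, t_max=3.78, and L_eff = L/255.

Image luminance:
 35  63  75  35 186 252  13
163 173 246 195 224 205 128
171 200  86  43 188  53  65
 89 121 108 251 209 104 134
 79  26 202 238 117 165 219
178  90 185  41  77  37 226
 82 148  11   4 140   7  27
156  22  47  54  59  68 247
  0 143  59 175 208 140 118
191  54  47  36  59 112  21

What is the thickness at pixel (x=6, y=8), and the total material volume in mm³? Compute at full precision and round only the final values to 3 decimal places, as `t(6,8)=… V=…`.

span = t_max - t_min = 3.78 - 0.69 = 3.090
L(6,8) = 118, L_eff = 118/255 = 0.462745
t(6,8) = 3.78 - 3.090·0.462745 = 2.350
Σt over all 10·7 pixels = 141171/850 ≈ 166.0835294
V = pitch²·Σt = 1.73²·141171/850 = 497.071

t(6,8)=2.350 V=497.071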